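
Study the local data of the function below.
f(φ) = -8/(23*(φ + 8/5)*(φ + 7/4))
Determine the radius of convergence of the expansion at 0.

The radius of convergence is 8/5.

Denominator factor (φ + 8/5): pole of order 1 at -8/5, modulus 8/5.
Denominator factor (φ + 7/4): pole of order 1 at -7/4, modulus 7/4.
The radius of convergence is the smallest modulus among the singular points: 8/5.


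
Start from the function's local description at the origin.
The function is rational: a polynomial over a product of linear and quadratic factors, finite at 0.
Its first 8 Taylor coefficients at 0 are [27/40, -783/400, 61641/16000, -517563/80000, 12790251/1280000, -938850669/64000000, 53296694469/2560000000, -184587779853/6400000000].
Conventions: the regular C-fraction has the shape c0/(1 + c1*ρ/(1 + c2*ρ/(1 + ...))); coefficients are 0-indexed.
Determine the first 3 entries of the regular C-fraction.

Taylor coefficients (read off): a_0 = 27/40, a_1 = -783/400, a_2 = 61641/16000.
c0 = a_0 = 27/40. Peel one level at a time: if S = 1 + c*ρ/S' with S'(0) = 1, then c is the ρ-coefficient of S and S' = c*ρ/(S - 1).
S_1 = c0/f = 1 + (29/10)*ρ + (1081/400)*ρ^2 + ...; c1 = 29/10.
S_2 = c1*ρ/(S_1 - 1) = 1 + (-1081/1160)*ρ + ...; c2 = -1081/1160.

The regular C-fraction coefficients are [27/40, 29/10, -1081/1160].


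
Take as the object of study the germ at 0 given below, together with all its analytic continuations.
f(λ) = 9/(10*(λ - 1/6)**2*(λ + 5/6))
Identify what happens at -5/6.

The denominator factor λ + 5/6 vanishes at -5/6 and appears to the power 1; the numerator there equals 9/10, nonzero, and no other factor vanishes.
Hence a pole whose order is the multiplicity, 1.

The point is a pole of order 1.


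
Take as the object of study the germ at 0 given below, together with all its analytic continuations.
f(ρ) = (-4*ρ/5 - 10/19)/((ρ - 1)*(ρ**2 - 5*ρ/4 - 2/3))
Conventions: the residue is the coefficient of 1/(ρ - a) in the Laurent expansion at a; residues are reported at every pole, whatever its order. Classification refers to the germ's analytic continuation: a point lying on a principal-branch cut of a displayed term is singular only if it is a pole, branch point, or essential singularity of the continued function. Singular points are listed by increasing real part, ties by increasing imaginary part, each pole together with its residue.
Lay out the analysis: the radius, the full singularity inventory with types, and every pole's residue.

Radius of convergence at 0: -5/8 + (1/24)*sqrt(609).
At 5/8 - (1/24)*sqrt(609): a pole of order 1; residue -756/1045 + (5612/212135)*sqrt(609).
At 1: a pole of order 1; residue 1512/1045.
At 5/8 + (1/24)*sqrt(609): a pole of order 1; residue -756/1045 - (5612/212135)*sqrt(609).

Denominator factor (ρ**2 - 5*ρ/4 - 2/3): discriminant 203/48, real irrational roots 5/8 + (1/24)*sqrt(609) and 5/8 - (1/24)*sqrt(609); poles of order 1, moduli 5/8 + (1/24)*sqrt(609) and -5/8 + (1/24)*sqrt(609).
Denominator factor (ρ - 1): pole of order 1 at 1, modulus 1.
The radius of convergence is the smallest modulus among the singular points: -5/8 + (1/24)*sqrt(609).
The factor ρ**2 - 5*ρ/4 - 2/3 splits as (ρ - a)(ρ - a') with a = 5/8 - (1/24)*sqrt(609), a' = 5/8 + (1/24)*sqrt(609). At the order-1 pole a set g(ρ) = (ρ - a)*f(ρ) = [(-4*ρ/5 - 10/19)/(ρ - 1)] / (ρ - a').
Simple pole: residue = g(a) at a = 5/8 - (1/24)*sqrt(609), which is -756/1045 + (5612/212135)*sqrt(609).
At the order-1 pole 1 set g(ρ) = (ρ - (1))*f(ρ) = (-4*ρ/5 - 10/19)/(ρ**2 - 5*ρ/4 - 2/3).
Simple pole: residue = g(a) at a = 1, which is 1512/1045.
The factor ρ**2 - 5*ρ/4 - 2/3 splits as (ρ - a)(ρ - a') with a = 5/8 + (1/24)*sqrt(609), a' = 5/8 - (1/24)*sqrt(609). At the order-1 pole a set g(ρ) = (ρ - a)*f(ρ) = [(-4*ρ/5 - 10/19)/(ρ - 1)] / (ρ - a').
Simple pole: residue = g(a) at a = 5/8 + (1/24)*sqrt(609), which is -756/1045 - (5612/212135)*sqrt(609).
List the singular points by increasing real part (a conjugate pair: the negative imaginary part first).


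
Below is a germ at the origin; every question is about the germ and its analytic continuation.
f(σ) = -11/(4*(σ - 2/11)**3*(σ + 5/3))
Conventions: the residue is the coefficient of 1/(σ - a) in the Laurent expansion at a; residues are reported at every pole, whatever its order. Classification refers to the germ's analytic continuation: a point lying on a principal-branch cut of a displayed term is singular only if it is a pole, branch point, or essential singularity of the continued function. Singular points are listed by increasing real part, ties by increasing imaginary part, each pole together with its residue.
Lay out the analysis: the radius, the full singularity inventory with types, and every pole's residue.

Radius of convergence at 0: 2/11.
At -5/3: a pole of order 1; residue 395307/907924.
At 2/11: a pole of order 3; residue -395307/907924.

Denominator factor (σ + 5/3): pole of order 1 at -5/3, modulus 5/3.
Denominator factor (σ - 2/11)^3: pole of order 3 at 2/11, modulus 2/11.
The radius of convergence is the smallest modulus among the singular points: 2/11.
At the order-1 pole -5/3 set g(σ) = (σ - (-5/3))*f(σ) = -11/(4*(σ - 2/11)**3).
Simple pole: residue = g(a) at a = -5/3, which is 395307/907924.
At the order-3 pole 2/11 set g(σ) = (σ - (2/11))^3*f(σ) = -11/(4*(σ + 5/3)).
Order-3 pole: residue = g''(a)/2; g''(2/11) = -395307/453962, so the residue is -395307/907924.
List the singular points by increasing real part (a conjugate pair: the negative imaginary part first).


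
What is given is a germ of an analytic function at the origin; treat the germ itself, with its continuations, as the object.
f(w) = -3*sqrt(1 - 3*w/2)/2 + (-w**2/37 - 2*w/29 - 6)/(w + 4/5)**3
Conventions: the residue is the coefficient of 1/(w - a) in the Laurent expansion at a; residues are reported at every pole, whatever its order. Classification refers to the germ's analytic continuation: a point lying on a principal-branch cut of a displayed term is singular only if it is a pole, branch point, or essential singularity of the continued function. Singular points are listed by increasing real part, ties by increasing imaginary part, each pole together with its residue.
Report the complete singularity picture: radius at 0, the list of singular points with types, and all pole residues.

Denominator factor (w + 4/5)^3: pole of order 3 at -4/5, modulus 4/5.
Branch term (-3/2)*sqrt(1 - w/(2/3)): its argument vanishes at w = 2/3, a square-root branch point, modulus 2/3.
The radius of convergence is the smallest modulus among the singular points: 2/3.
The branch term is analytic at -4/5 and contributes nothing to the residue; only the rational part matters.
At the order-3 pole -4/5 set g(w) = (w - (-4/5))^3*(rational part) = -w**2/37 - 2*w/29 - 6.
Order-3 pole: residue = g''(a)/2; g''(-4/5) = -2/37, so the residue is -1/37.
List the singular points by increasing real part (a conjugate pair: the negative imaginary part first).

Radius of convergence at 0: 2/3.
At -4/5: a pole of order 3; residue -1/37.
At 2/3: an algebraic (square-root) branch point.


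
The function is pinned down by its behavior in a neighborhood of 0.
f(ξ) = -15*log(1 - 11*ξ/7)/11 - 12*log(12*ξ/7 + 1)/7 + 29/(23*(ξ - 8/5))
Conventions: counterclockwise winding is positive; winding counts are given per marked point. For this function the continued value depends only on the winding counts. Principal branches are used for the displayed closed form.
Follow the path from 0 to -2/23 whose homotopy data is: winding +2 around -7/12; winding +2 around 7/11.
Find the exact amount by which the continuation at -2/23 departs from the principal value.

Continued minus principal equals -(948/77)*pi*i.

The rational part is single-valued and drops out of the difference; each branch term changes only by its own monodromy.
(-12/7)*log(1 - ξ/(-7/12)): each positive loop around -7/12 adds 2*pi*i to the log, so winding +2 contributes (-12/7)*(2)*2*pi*i = -(48/7)*pi*i.
(-15/11)*log(1 - ξ/(7/11)): each positive loop around 7/11 adds 2*pi*i to the log, so winding +2 contributes (-15/11)*(2)*2*pi*i = -(60/11)*pi*i.
Summing the contributions at ξ = -2/23 gives -(948/77)*pi*i.


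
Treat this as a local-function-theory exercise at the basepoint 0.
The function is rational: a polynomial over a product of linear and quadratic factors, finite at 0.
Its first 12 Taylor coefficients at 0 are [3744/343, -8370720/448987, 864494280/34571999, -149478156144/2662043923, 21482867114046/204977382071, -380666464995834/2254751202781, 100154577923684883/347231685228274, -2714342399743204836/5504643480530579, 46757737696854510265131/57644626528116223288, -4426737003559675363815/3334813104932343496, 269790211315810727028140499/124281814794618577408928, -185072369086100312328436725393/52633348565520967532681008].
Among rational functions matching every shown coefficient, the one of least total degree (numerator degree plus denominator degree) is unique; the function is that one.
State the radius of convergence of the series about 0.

No rational of total degree below 10 reproduces all 12 coefficients; solving the [2/8] Pade equations on them gives f(τ) = (τ**2 + 20*τ/17 + 26)/((τ + 2/3)**2*(τ**2 - 8*τ/11 + 7/4)**3), whose expansion matches every shown term.
Denominator factor (τ + 2/3)^2: pole of order 2 at -2/3, modulus 2/3.
Denominator factor (τ**2 - 8*τ/11 + 7/4)^3: discriminant -783/121, complex-conjugate roots (4/11) + ((3/22)*sqrt(87))*i and (4/11) - ((3/22)*sqrt(87))*i; poles of order 3, moduli (1/2)*sqrt(7) and (1/2)*sqrt(7).
The radius of convergence is the smallest modulus among the singular points: 2/3.

The radius of convergence is 2/3.


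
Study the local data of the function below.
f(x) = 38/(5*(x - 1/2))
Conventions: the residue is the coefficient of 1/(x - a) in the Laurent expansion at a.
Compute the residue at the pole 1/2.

The residue is 38/5.

At the order-1 pole 1/2 set g(x) = (x - (1/2))*f(x) = 38/5.
Simple pole: residue = g(a) at a = 1/2, which is 38/5.


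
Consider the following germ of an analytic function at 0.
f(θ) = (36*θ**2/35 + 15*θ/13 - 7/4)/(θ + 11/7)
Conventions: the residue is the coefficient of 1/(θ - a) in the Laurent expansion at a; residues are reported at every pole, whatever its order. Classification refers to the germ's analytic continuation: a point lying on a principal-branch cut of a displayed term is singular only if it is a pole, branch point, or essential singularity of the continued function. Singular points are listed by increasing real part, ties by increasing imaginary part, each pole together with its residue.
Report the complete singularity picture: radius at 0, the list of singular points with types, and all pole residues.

Radius of convergence at 0: 11/7.
At -11/7: a pole of order 1; residue -91253/89180.

Denominator factor (θ + 11/7): pole of order 1 at -11/7, modulus 11/7.
The radius of convergence is the smallest modulus among the singular points: 11/7.
At the order-1 pole -11/7 set g(θ) = (θ - (-11/7))*f(θ) = 36*θ**2/35 + 15*θ/13 - 7/4.
Simple pole: residue = g(a) at a = -11/7, which is -91253/89180.


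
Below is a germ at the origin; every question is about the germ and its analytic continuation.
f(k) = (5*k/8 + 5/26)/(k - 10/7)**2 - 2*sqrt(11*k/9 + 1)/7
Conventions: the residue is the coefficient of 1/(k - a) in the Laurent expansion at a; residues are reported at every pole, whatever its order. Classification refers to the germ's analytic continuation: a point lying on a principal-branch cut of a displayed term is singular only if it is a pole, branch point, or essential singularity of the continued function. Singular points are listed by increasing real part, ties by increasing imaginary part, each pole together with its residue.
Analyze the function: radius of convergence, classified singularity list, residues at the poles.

Radius of convergence at 0: 9/11.
At -9/11: an algebraic (square-root) branch point.
At 10/7: a pole of order 2; residue 5/8.

Denominator factor (k - 10/7)^2: pole of order 2 at 10/7, modulus 10/7.
Branch term (-2/7)*sqrt(1 - k/(-9/11)): its argument vanishes at k = -9/11, a square-root branch point, modulus 9/11.
The radius of convergence is the smallest modulus among the singular points: 9/11.
The branch term is analytic at 10/7 and contributes nothing to the residue; only the rational part matters.
At the order-2 pole 10/7 set g(k) = (k - (10/7))^2*(rational part) = 5*k/8 + 5/26.
Order-2 pole: residue = g'(a); g'(10/7) = 5/8, so the residue is 5/8.
List the singular points by increasing real part (a conjugate pair: the negative imaginary part first).


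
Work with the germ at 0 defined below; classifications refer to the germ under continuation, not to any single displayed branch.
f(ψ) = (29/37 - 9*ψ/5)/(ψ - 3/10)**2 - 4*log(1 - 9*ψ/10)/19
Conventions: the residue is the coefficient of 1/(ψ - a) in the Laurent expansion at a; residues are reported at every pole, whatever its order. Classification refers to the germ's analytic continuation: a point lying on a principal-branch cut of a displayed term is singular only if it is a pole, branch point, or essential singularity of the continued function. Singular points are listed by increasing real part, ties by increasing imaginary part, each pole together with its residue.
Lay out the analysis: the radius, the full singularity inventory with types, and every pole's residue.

Radius of convergence at 0: 3/10.
At 3/10: a pole of order 2; residue -9/5.
At 10/9: a logarithmic branch point.

Denominator factor (ψ - 3/10)^2: pole of order 2 at 3/10, modulus 3/10.
Branch term (-4/19)*log(1 - ψ/(10/9)): its argument vanishes at ψ = 10/9, a logarithmic branch point, modulus 10/9.
The radius of convergence is the smallest modulus among the singular points: 3/10.
The branch term is analytic at 3/10 and contributes nothing to the residue; only the rational part matters.
At the order-2 pole 3/10 set g(ψ) = (ψ - (3/10))^2*(rational part) = 29/37 - 9*ψ/5.
Order-2 pole: residue = g'(a); g'(3/10) = -9/5, so the residue is -9/5.
List the singular points by increasing real part (a conjugate pair: the negative imaginary part first).


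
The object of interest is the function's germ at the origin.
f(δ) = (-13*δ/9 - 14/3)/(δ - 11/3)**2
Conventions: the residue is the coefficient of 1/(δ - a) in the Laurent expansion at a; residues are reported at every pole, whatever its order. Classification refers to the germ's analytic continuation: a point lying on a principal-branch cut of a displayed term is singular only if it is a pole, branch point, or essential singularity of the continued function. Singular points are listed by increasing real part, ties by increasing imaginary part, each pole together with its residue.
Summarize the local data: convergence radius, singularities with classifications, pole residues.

Denominator factor (δ - 11/3)^2: pole of order 2 at 11/3, modulus 11/3.
The radius of convergence is the smallest modulus among the singular points: 11/3.
At the order-2 pole 11/3 set g(δ) = (δ - (11/3))^2*f(δ) = -13*δ/9 - 14/3.
Order-2 pole: residue = g'(a); g'(11/3) = -13/9, so the residue is -13/9.

Radius of convergence at 0: 11/3.
At 11/3: a pole of order 2; residue -13/9.


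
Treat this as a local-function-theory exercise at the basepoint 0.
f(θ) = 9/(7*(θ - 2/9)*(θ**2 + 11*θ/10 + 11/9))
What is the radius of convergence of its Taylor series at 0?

Denominator factor (θ**2 + 11*θ/10 + 11/9): discriminant -3311/900, complex-conjugate roots (-11/20) + ((1/60)*sqrt(3311))*i and (-11/20) - ((1/60)*sqrt(3311))*i; poles of order 1, moduli (1/3)*sqrt(11) and (1/3)*sqrt(11).
Denominator factor (θ - 2/9): pole of order 1 at 2/9, modulus 2/9.
The radius of convergence is the smallest modulus among the singular points: 2/9.

The radius of convergence is 2/9.


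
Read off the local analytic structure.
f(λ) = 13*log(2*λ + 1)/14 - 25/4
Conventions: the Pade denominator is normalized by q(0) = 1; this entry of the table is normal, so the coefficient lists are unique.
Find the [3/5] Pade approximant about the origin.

Taylor coefficients needed (expand at 0): a_0 = -25/4, a_1 = 13/7, a_2 = -13/7, a_3 = 52/21, a_4 = -26/7, a_5 = 208/35, a_6 = -208/21, a_7 = 832/49, a_8 = -208/7.
Write the denominator as Q(λ) = 1 + q1*λ + q2*λ^2 + q3*λ^3 + q4*λ^4 + q5*λ^5. Requiring Q*f - P = O(λ^9) with deg P <= 3 kills the coefficients of λ^4..λ^8 in Q*f:
  λ^4: a_4 + q1*a_3 + q2*a_2 + q3*a_1 + q4*a_0 = 0, i.e. -26/7 + (52/21)*q1 + (-13/7)*q2 + (13/7)*q3 + (-25/4)*q4 = 0.
  λ^5: a_5 + q1*a_4 + q2*a_3 + q3*a_2 + q4*a_1 + q5*a_0 = 0, i.e. 208/35 + (-26/7)*q1 + (52/21)*q2 + (-13/7)*q3 + (13/7)*q4 + (-25/4)*q5 = 0.
  λ^6: a_6 + q1*a_5 + q2*a_4 + q3*a_3 + q4*a_2 + q5*a_1 = 0, i.e. -208/21 + (208/35)*q1 + (-26/7)*q2 + (52/21)*q3 + (-13/7)*q4 + (13/7)*q5 = 0.
  λ^7: a_7 + q1*a_6 + q2*a_5 + q3*a_4 + q4*a_3 + q5*a_2 = 0, i.e. 832/49 + (-208/21)*q1 + (208/35)*q2 + (-26/7)*q3 + (52/21)*q4 + (-13/7)*q5 = 0.
  λ^8: a_8 + q1*a_7 + q2*a_6 + q3*a_5 + q4*a_4 + q5*a_3 = 0, i.e. -208/7 + (832/49)*q1 + (-208/21)*q2 + (208/35)*q3 + (-26/7)*q4 + (52/21)*q5 = 0.
Solving this linear system: q1 = 36489/9421, q2 = 309696/65947, q3 = 119716/65947, q4 = 27768/329735, q5 = -312/65947.
The numerator is Q*f truncated at degree 3: P0 = a_0 = -25/4; P1 = a_1 + q1*a_0 = -5895683/263788; P2 = a_2 + q1*a_1 + q2*a_0 = -1583716/65947; P3 = a_3 + q1*a_2 + q2*a_1 + q3*a_0 = -10166834/1384887.

The Pade approximant has numerator coefficients [-25/4, -5895683/263788, -1583716/65947, -10166834/1384887]; denominator coefficients [1, 36489/9421, 309696/65947, 119716/65947, 27768/329735, -312/65947].


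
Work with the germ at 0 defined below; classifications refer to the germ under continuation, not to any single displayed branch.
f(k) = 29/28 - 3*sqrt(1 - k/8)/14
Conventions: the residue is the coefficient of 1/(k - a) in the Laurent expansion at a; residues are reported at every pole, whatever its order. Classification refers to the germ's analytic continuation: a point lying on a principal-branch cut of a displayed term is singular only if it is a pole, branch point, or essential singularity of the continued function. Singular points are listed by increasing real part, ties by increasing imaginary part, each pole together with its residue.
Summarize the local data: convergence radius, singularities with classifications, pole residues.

Radius of convergence at 0: 8.
At 8: an algebraic (square-root) branch point.

Branch term (-3/14)*sqrt(1 - k/(8)): its argument vanishes at k = 8, a square-root branch point, modulus 8.
The radius of convergence is the smallest modulus among the singular points: 8.


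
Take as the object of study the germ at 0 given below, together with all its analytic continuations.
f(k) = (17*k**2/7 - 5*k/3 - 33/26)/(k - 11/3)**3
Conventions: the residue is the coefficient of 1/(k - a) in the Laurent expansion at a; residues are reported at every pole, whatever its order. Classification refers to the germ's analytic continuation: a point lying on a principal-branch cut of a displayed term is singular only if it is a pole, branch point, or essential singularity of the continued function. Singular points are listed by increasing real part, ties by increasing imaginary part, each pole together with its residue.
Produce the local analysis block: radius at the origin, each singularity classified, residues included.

Denominator factor (k - 11/3)^3: pole of order 3 at 11/3, modulus 11/3.
The radius of convergence is the smallest modulus among the singular points: 11/3.
At the order-3 pole 11/3 set g(k) = (k - (11/3))^3*f(k) = 17*k**2/7 - 5*k/3 - 33/26.
Order-3 pole: residue = g''(a)/2; g''(11/3) = 34/7, so the residue is 17/7.

Radius of convergence at 0: 11/3.
At 11/3: a pole of order 3; residue 17/7.


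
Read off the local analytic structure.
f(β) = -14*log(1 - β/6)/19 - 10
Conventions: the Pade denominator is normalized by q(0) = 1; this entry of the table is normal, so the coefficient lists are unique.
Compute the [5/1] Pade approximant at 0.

The Pade approximant has numerator coefficients [-10, 517/342, -7/1026, -7/24624, -7/443232, -7/8864640]; denominator coefficients [1, -5/36].

Taylor coefficients needed (expand at 0): a_0 = -10, a_1 = 7/57, a_2 = 7/684, a_3 = 7/6156, a_4 = 7/49248, a_5 = 7/369360, a_6 = 7/2659392.
Write the denominator as Q(β) = 1 + q1*β. Requiring Q*f - P = O(β^7) with deg P <= 5 kills the coefficients of β^6..β^6 in Q*f:
  β^6: a_6 + q1*a_5 = 0, i.e. 7/2659392 + (7/369360)*q1 = 0.
Solving this linear system: q1 = -5/36.
The numerator is Q*f truncated at degree 5: P0 = a_0 = -10; P1 = a_1 + q1*a_0 = 517/342; P2 = a_2 + q1*a_1 = -7/1026; P3 = a_3 + q1*a_2 = -7/24624; P4 = a_4 + q1*a_3 = -7/443232; P5 = a_5 + q1*a_4 = -7/8864640.


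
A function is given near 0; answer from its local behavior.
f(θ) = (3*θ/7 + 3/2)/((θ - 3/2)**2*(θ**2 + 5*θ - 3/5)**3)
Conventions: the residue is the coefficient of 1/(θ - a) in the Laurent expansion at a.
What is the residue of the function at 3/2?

The residue is -5912000/872287983.

At the order-2 pole 3/2 set g(θ) = (θ - (3/2))^2*f(θ) = (3*θ/7 + 3/2)/(θ**2 + 5*θ - 3/5)**3.
Order-2 pole: residue = g'(a); g'(3/2) = -5912000/872287983, so the residue is -5912000/872287983.


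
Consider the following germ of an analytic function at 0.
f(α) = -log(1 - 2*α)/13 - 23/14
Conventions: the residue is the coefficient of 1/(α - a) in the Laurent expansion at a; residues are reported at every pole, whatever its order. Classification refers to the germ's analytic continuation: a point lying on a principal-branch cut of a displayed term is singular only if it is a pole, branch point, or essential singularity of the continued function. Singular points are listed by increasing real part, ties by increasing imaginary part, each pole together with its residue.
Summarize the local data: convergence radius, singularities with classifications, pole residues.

Branch term (-1/13)*log(1 - α/(1/2)): its argument vanishes at α = 1/2, a logarithmic branch point, modulus 1/2.
The radius of convergence is the smallest modulus among the singular points: 1/2.

Radius of convergence at 0: 1/2.
At 1/2: a logarithmic branch point.


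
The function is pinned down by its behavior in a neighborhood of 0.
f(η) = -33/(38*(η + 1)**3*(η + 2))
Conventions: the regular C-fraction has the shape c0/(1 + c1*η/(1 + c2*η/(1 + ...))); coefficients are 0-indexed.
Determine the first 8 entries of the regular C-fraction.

Taylor coefficients (expand at 0): a_0 = -33/76, a_1 = 231/152, a_2 = -1023/304, a_3 = 3663/608, a_4 = -11583/1216, a_5 = 33759/2432, a_6 = -92895/4864, a_7 = 244959/9728.
c0 = a_0 = -33/76. Peel one level at a time: if S = 1 + c*η/S' with S'(0) = 1, then c is the η-coefficient of S and S' = c*η/(S - 1).
S_1 = c0/f = 1 + (7/2)*η + (9/2)*η^2 + ...; c1 = 7/2.
S_2 = c1*η/(S_1 - 1) = 1 + (-9/7)*η + (46/49)*η^2 + ...; c2 = -9/7.
S_3 = c2*η/(S_2 - 1) = 1 + (46/63)*η + (16/81)*η^2 + ...; c3 = 46/63.
S_4 = c3*η/(S_3 - 1) = 1 + (-56/207)*η + (147/1058)*η^2 + ...; c4 = -56/207.
S_5 = c4*η/(S_4 - 1) = 1 + (189/368)*η + (9/256)*η^2 + ...; c5 = 189/368.
S_6 = c5*η/(S_5 - 1) = 1 + (-23/336)*η + (23/882)*η^2 + ...; c6 = -23/336.
S_7 = c6*η/(S_6 - 1) = 1 + (8/21)*η + ...; c7 = 8/21.

The regular C-fraction coefficients are [-33/76, 7/2, -9/7, 46/63, -56/207, 189/368, -23/336, 8/21].


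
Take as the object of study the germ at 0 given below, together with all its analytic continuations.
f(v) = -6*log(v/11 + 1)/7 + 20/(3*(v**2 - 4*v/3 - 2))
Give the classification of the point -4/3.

The point is a regular point.

Denominator factors: v**2 - 4*v/3 - 2 = 14/9 at v = -4/3 — none vanishes.
Branch term log(1 - v/(-11)): argument at -4/3 is 29/33, nonzero, so -4/3 is not its branch point (a point on a principal cut is still regular for the continued germ).
So the germ continues analytically to -4/3.


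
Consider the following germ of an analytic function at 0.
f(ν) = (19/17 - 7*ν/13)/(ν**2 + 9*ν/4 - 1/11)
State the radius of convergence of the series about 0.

Denominator factor (ν**2 + 9*ν/4 - 1/11): discriminant 955/176, real irrational roots -9/8 + (1/88)*sqrt(10505) and -9/8 - (1/88)*sqrt(10505); poles of order 1, moduli -9/8 + (1/88)*sqrt(10505) and 9/8 + (1/88)*sqrt(10505).
The radius of convergence is the smallest modulus among the singular points: -9/8 + (1/88)*sqrt(10505).

The radius of convergence is -9/8 + (1/88)*sqrt(10505).


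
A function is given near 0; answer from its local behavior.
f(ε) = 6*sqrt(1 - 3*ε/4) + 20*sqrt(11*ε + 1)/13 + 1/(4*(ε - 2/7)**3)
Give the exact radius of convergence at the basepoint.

The radius of convergence is 1/11.

Denominator factor (ε - 2/7)^3: pole of order 3 at 2/7, modulus 2/7.
Branch term (6)*sqrt(1 - ε/(4/3)): its argument vanishes at ε = 4/3, a square-root branch point, modulus 4/3.
Branch term (20/13)*sqrt(1 - ε/(-1/11)): its argument vanishes at ε = -1/11, a square-root branch point, modulus 1/11.
The radius of convergence is the smallest modulus among the singular points: 1/11.


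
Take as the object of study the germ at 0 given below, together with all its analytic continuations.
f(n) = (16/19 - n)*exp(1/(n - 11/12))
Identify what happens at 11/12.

The point is an essential singularity.

The exponent 1/(n - (11/12)) has a pole at 11/12, so exp(1/(n - (11/12))) takes every nonzero value near it: an essential singularity (not a pole of any order).


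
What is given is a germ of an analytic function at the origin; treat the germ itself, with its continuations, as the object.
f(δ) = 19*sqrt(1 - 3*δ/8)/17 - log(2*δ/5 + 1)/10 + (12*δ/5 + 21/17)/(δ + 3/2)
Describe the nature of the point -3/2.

The denominator factor δ + 3/2 vanishes at -3/2 and appears to the power 1; the numerator there equals -201/85, nonzero, and no other factor vanishes.
The branch terms are analytic at this point.
Hence a pole whose order is the multiplicity, 1.

The point is a pole of order 1.


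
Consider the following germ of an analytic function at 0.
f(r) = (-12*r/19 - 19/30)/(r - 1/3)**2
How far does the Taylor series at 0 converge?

The radius of convergence is 1/3.

Denominator factor (r - 1/3)^2: pole of order 2 at 1/3, modulus 1/3.
The radius of convergence is the smallest modulus among the singular points: 1/3.


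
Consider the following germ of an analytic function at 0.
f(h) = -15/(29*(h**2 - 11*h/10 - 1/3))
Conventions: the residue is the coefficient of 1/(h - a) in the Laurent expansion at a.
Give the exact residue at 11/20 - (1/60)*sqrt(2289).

The factor h**2 - 11*h/10 - 1/3 splits as (h - a)(h - a') with a = 11/20 - (1/60)*sqrt(2289), a' = 11/20 + (1/60)*sqrt(2289). At the order-1 pole a set g(h) = (h - a)*f(h) = [-15/29] / (h - a').
Simple pole: residue = g(a) at a = 11/20 - (1/60)*sqrt(2289), which is (150/22127)*sqrt(2289).

The residue is (150/22127)*sqrt(2289).


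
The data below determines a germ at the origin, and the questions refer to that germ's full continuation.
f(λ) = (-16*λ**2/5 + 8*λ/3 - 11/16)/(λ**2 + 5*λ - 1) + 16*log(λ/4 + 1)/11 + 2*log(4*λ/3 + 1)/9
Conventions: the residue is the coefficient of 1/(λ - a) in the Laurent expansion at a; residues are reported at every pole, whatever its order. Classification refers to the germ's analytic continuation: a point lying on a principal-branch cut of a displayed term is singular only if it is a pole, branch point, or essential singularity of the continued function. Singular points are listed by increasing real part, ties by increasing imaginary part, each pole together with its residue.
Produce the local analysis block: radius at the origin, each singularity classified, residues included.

Denominator factor (λ**2 + 5*λ - 1): discriminant 29, real irrational roots -5/2 + (1/2)*sqrt(29) and -5/2 - (1/2)*sqrt(29); poles of order 1, moduli -5/2 + (1/2)*sqrt(29) and 5/2 + (1/2)*sqrt(29).
Branch term (2/9)*log(1 - λ/(-3/4)): its argument vanishes at λ = -3/4, a logarithmic branch point, modulus 3/4.
Branch term (16/11)*log(1 - λ/(-4)): its argument vanishes at λ = -4, a logarithmic branch point, modulus 4.
The radius of convergence is the smallest modulus among the singular points: -5/2 + (1/2)*sqrt(29).
The branch terms are analytic at -5/2 - (1/2)*sqrt(29) and contribute nothing to the residue; only the rational part matters.
The factor λ**2 + 5*λ - 1 splits as (λ - a)(λ - a') with a = -5/2 - (1/2)*sqrt(29), a' = -5/2 + (1/2)*sqrt(29). At the order-1 pole a set g(λ) = (λ - a)*(rational part) = [-16*λ**2/5 + 8*λ/3 - 11/16] / (λ - a').
Simple pole: residue = g(a) at a = -5/2 - (1/2)*sqrt(29), which is 28/3 + (12133/6960)*sqrt(29).
The branch terms are analytic at -5/2 + (1/2)*sqrt(29) and contribute nothing to the residue; only the rational part matters.
The factor λ**2 + 5*λ - 1 splits as (λ - a)(λ - a') with a = -5/2 + (1/2)*sqrt(29), a' = -5/2 - (1/2)*sqrt(29). At the order-1 pole a set g(λ) = (λ - a)*(rational part) = [-16*λ**2/5 + 8*λ/3 - 11/16] / (λ - a').
Simple pole: residue = g(a) at a = -5/2 + (1/2)*sqrt(29), which is 28/3 - (12133/6960)*sqrt(29).
List the singular points by increasing real part (a conjugate pair: the negative imaginary part first).

Radius of convergence at 0: -5/2 + (1/2)*sqrt(29).
At -5/2 - (1/2)*sqrt(29): a pole of order 1; residue 28/3 + (12133/6960)*sqrt(29).
At -4: a logarithmic branch point.
At -3/4: a logarithmic branch point.
At -5/2 + (1/2)*sqrt(29): a pole of order 1; residue 28/3 - (12133/6960)*sqrt(29).


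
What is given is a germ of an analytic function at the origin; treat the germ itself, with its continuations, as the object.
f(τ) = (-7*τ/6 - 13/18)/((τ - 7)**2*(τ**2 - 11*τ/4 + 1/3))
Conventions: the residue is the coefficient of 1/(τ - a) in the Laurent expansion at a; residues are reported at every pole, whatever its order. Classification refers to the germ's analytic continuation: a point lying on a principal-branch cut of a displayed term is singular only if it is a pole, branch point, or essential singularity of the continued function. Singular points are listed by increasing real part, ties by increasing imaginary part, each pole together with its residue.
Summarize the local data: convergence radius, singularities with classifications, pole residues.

Radius of convergence at 0: 11/8 - (1/24)*sqrt(897).
At 11/8 - (1/24)*sqrt(897): a pole of order 1; residue -4673/130321 + (168775/116897937)*sqrt(897).
At 11/8 + (1/24)*sqrt(897): a pole of order 1; residue -4673/130321 - (168775/116897937)*sqrt(897).
At 7: a pole of order 2; residue 9346/130321.


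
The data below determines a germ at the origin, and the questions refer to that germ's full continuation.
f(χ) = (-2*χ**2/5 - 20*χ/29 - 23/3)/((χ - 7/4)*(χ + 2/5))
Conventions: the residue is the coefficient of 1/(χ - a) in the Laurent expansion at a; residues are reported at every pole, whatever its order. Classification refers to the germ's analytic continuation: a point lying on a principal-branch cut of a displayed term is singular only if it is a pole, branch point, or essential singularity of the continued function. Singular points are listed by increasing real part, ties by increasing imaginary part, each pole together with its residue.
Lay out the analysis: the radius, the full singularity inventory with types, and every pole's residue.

Denominator factor (χ + 2/5): pole of order 1 at -2/5, modulus 2/5.
Denominator factor (χ - 7/4): pole of order 1 at 7/4, modulus 7/4.
The radius of convergence is the smallest modulus among the singular points: 2/5.
At the order-1 pole -2/5 set g(χ) = (χ - (-2/5))*f(χ) = (-2*χ**2/5 - 20*χ/29 - 23/3)/(χ - 7/4).
Simple pole: residue = g(a) at a = -2/5, which is 324284/93525.
At the order-1 pole 7/4 set g(χ) = (χ - (7/4))*f(χ) = (-2*χ**2/5 - 20*χ/29 - 23/3)/(χ + 2/5).
Simple pole: residue = g(a) at a = 7/4, which is -35143/7482.
List the singular points by increasing real part (a conjugate pair: the negative imaginary part first).

Radius of convergence at 0: 2/5.
At -2/5: a pole of order 1; residue 324284/93525.
At 7/4: a pole of order 1; residue -35143/7482.


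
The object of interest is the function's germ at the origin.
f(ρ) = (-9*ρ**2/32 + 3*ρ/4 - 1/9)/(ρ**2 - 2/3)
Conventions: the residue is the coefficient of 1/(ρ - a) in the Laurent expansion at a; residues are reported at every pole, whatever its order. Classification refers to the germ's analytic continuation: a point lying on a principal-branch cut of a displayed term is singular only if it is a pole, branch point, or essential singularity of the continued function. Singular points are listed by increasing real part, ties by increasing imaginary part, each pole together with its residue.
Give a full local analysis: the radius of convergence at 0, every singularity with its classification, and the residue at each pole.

Radius of convergence at 0: (1/3)*sqrt(6).
At -(1/3)*sqrt(6): a pole of order 1; residue 3/8 + (43/576)*sqrt(6).
At (1/3)*sqrt(6): a pole of order 1; residue 3/8 - (43/576)*sqrt(6).

Denominator factor (ρ**2 - 2/3): discriminant 8/3, real irrational roots (1/3)*sqrt(6) and -(1/3)*sqrt(6); poles of order 1, moduli (1/3)*sqrt(6) and (1/3)*sqrt(6).
The radius of convergence is the smallest modulus among the singular points: (1/3)*sqrt(6).
The factor ρ**2 - 2/3 splits as (ρ - a)(ρ - a') with a = -(1/3)*sqrt(6), a' = (1/3)*sqrt(6). At the order-1 pole a set g(ρ) = (ρ - a)*f(ρ) = [-9*ρ**2/32 + 3*ρ/4 - 1/9] / (ρ - a').
Simple pole: residue = g(a) at a = -(1/3)*sqrt(6), which is 3/8 + (43/576)*sqrt(6).
The factor ρ**2 - 2/3 splits as (ρ - a)(ρ - a') with a = (1/3)*sqrt(6), a' = -(1/3)*sqrt(6). At the order-1 pole a set g(ρ) = (ρ - a)*f(ρ) = [-9*ρ**2/32 + 3*ρ/4 - 1/9] / (ρ - a').
Simple pole: residue = g(a) at a = (1/3)*sqrt(6), which is 3/8 - (43/576)*sqrt(6).
List the singular points by increasing real part (a conjugate pair: the negative imaginary part first).


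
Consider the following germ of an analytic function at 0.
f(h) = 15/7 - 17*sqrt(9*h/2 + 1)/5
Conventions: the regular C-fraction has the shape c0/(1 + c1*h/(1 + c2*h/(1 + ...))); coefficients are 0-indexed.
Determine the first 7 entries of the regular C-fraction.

Taylor coefficients (expand at 0): a_0 = -44/35, a_1 = -153/20, a_2 = 1377/160, a_3 = -12393/640, a_4 = 111537/2048, a_5 = -7026831/40960, a_6 = 189724437/327680.
c0 = a_0 = -44/35. Peel one level at a time: if S = 1 + c*h/S' with S'(0) = 1, then c is the h-coefficient of S and S' = c*h/(S - 1).
S_1 = c0/f = 1 + (-1071/176)*h + (1359099/30976)*h^2 + ...; c1 = -1071/176.
S_2 = c1*h/(S_1 - 1) = 1 + (1269/176)*h + (-81/64)*h^2 + ...; c2 = 1269/176.
S_3 = c2*h/(S_2 - 1) = 1 + (33/188)*h + (-6435/17672)*h^2 + ...; c3 = 33/188.
S_4 = c3*h/(S_3 - 1) = 1 + (195/94)*h + (-81/64)*h^2 + ...; c4 = 195/94.
S_5 = c4*h/(S_4 - 1) = 1 + (1269/2080)*h + (-4328559/4326400)*h^2 + ...; c5 = 1269/2080.
S_6 = c5*h/(S_5 - 1) = 1 + (3411/2080)*h + ...; c6 = 3411/2080.

The regular C-fraction coefficients are [-44/35, -1071/176, 1269/176, 33/188, 195/94, 1269/2080, 3411/2080].


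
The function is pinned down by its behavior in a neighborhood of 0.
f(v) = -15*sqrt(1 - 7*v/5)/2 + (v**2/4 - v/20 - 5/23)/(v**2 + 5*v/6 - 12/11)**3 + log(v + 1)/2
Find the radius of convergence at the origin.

Denominator factor (v**2 + 5*v/6 - 12/11)^3: discriminant 2003/396, real irrational roots -5/12 + (1/132)*sqrt(22033) and -5/12 - (1/132)*sqrt(22033); poles of order 3, moduli -5/12 + (1/132)*sqrt(22033) and 5/12 + (1/132)*sqrt(22033).
Branch term (1/2)*log(1 - v/(-1)): its argument vanishes at v = -1, a logarithmic branch point, modulus 1.
Branch term (-15/2)*sqrt(1 - v/(5/7)): its argument vanishes at v = 5/7, a square-root branch point, modulus 5/7.
The radius of convergence is the smallest modulus among the singular points: -5/12 + (1/132)*sqrt(22033).

The radius of convergence is -5/12 + (1/132)*sqrt(22033).


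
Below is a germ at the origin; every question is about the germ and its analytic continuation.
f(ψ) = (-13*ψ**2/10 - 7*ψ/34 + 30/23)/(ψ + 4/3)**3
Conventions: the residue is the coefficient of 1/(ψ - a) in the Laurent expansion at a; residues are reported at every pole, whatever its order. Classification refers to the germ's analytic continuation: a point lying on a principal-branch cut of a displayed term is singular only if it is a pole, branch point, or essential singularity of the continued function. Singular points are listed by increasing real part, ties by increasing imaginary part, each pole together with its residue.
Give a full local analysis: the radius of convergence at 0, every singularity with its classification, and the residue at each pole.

Radius of convergence at 0: 4/3.
At -4/3: a pole of order 3; residue -13/10.

Denominator factor (ψ + 4/3)^3: pole of order 3 at -4/3, modulus 4/3.
The radius of convergence is the smallest modulus among the singular points: 4/3.
At the order-3 pole -4/3 set g(ψ) = (ψ - (-4/3))^3*f(ψ) = -13*ψ**2/10 - 7*ψ/34 + 30/23.
Order-3 pole: residue = g''(a)/2; g''(-4/3) = -13/5, so the residue is -13/10.


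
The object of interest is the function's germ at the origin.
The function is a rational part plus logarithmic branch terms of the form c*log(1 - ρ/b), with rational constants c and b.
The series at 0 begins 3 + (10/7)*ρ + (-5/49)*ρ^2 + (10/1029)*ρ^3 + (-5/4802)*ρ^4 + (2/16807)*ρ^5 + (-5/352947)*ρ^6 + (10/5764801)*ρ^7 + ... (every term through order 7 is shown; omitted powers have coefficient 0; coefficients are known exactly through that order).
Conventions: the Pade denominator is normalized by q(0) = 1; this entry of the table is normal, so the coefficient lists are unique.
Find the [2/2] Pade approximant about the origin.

The Pade approximant has numerator coefficients [3, 13/7, 11/98]; denominator coefficients [1, 1/7, 1/294].

Taylor coefficients needed (read off): a_0 = 3, a_1 = 10/7, a_2 = -5/49, a_3 = 10/1029, a_4 = -5/4802.
Write the denominator as Q(ρ) = 1 + q1*ρ + q2*ρ^2. Requiring Q*f - P = O(ρ^5) with deg P <= 2 kills the coefficients of ρ^3..ρ^4 in Q*f:
  ρ^3: a_3 + q1*a_2 + q2*a_1 = 0, i.e. 10/1029 + (-5/49)*q1 + (10/7)*q2 = 0.
  ρ^4: a_4 + q1*a_3 + q2*a_2 = 0, i.e. -5/4802 + (10/1029)*q1 + (-5/49)*q2 = 0.
Solving this linear system: q1 = 1/7, q2 = 1/294.
The numerator is Q*f truncated at degree 2: P0 = a_0 = 3; P1 = a_1 + q1*a_0 = 13/7; P2 = a_2 + q1*a_1 + q2*a_0 = 11/98.


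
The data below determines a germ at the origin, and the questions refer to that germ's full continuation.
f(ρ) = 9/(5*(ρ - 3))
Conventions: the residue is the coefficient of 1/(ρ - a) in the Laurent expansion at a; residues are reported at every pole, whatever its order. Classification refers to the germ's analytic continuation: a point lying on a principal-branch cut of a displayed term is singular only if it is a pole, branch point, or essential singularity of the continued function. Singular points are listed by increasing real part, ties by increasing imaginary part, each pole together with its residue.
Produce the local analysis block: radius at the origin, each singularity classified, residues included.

Radius of convergence at 0: 3.
At 3: a pole of order 1; residue 9/5.

Denominator factor (ρ - 3): pole of order 1 at 3, modulus 3.
The radius of convergence is the smallest modulus among the singular points: 3.
At the order-1 pole 3 set g(ρ) = (ρ - (3))*f(ρ) = 9/5.
Simple pole: residue = g(a) at a = 3, which is 9/5.


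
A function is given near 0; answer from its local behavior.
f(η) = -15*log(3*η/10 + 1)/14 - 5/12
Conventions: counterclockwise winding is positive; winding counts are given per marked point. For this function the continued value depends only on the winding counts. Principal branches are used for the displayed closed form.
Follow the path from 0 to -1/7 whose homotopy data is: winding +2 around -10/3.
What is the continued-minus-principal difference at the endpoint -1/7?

The rational part is single-valued and drops out of the difference; each branch term changes only by its own monodromy.
(-15/14)*log(1 - η/(-10/3)): each positive loop around -10/3 adds 2*pi*i to the log, so winding +2 contributes (-15/14)*(2)*2*pi*i = -(30/7)*pi*i.
Summing the contributions at η = -1/7 gives -(30/7)*pi*i.

Continued minus principal equals -(30/7)*pi*i.
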